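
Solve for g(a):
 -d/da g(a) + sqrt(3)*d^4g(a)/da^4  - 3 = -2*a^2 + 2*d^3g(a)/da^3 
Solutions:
 g(a) = C1 + C2*exp(a*(-12^(1/3)*(9*sqrt(339) + 97*sqrt(3))^(1/3) - 8*18^(1/3)/(9*sqrt(339) + 97*sqrt(3))^(1/3) + 8*sqrt(3))/36)*sin(2^(1/3)*3^(1/6)*a*(-2^(1/3)*3^(2/3)*(9*sqrt(339) + 97*sqrt(3))^(1/3) + 24/(9*sqrt(339) + 97*sqrt(3))^(1/3))/36) + C3*exp(a*(-12^(1/3)*(9*sqrt(339) + 97*sqrt(3))^(1/3) - 8*18^(1/3)/(9*sqrt(339) + 97*sqrt(3))^(1/3) + 8*sqrt(3))/36)*cos(2^(1/3)*3^(1/6)*a*(-2^(1/3)*3^(2/3)*(9*sqrt(339) + 97*sqrt(3))^(1/3) + 24/(9*sqrt(339) + 97*sqrt(3))^(1/3))/36) + C4*exp(a*(8*18^(1/3)/(9*sqrt(339) + 97*sqrt(3))^(1/3) + 4*sqrt(3) + 12^(1/3)*(9*sqrt(339) + 97*sqrt(3))^(1/3))/18) + 2*a^3/3 - 11*a


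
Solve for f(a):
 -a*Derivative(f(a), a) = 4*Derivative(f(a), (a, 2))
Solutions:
 f(a) = C1 + C2*erf(sqrt(2)*a/4)


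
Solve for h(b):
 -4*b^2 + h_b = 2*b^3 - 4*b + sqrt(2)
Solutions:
 h(b) = C1 + b^4/2 + 4*b^3/3 - 2*b^2 + sqrt(2)*b


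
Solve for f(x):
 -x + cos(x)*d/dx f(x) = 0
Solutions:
 f(x) = C1 + Integral(x/cos(x), x)


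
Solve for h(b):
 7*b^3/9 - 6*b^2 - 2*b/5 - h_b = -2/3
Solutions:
 h(b) = C1 + 7*b^4/36 - 2*b^3 - b^2/5 + 2*b/3


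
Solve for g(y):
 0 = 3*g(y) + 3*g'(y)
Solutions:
 g(y) = C1*exp(-y)


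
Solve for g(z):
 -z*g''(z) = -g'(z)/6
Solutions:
 g(z) = C1 + C2*z^(7/6)


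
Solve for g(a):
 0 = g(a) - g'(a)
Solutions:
 g(a) = C1*exp(a)


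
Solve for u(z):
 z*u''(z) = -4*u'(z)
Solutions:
 u(z) = C1 + C2/z^3


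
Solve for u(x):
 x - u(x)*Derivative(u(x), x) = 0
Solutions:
 u(x) = -sqrt(C1 + x^2)
 u(x) = sqrt(C1 + x^2)


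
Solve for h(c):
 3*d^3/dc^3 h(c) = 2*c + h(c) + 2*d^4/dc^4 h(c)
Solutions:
 h(c) = C1*exp(c*(-(3*sqrt(417) + 64)^(1/3) - 7/(3*sqrt(417) + 64)^(1/3) + 2)/12)*sin(sqrt(3)*c*(-(3*sqrt(417) + 64)^(1/3) + 7/(3*sqrt(417) + 64)^(1/3))/12) + C2*exp(c*(-(3*sqrt(417) + 64)^(1/3) - 7/(3*sqrt(417) + 64)^(1/3) + 2)/12)*cos(sqrt(3)*c*(-(3*sqrt(417) + 64)^(1/3) + 7/(3*sqrt(417) + 64)^(1/3))/12) + C3*exp(c) + C4*exp(c*(1 + 7/(3*sqrt(417) + 64)^(1/3) + (3*sqrt(417) + 64)^(1/3))/6) - 2*c


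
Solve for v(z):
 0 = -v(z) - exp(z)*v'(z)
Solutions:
 v(z) = C1*exp(exp(-z))


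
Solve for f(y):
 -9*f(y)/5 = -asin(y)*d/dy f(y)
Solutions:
 f(y) = C1*exp(9*Integral(1/asin(y), y)/5)


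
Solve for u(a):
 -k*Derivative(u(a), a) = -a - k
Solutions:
 u(a) = C1 + a^2/(2*k) + a


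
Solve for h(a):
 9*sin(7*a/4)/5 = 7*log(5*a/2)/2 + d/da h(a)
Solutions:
 h(a) = C1 - 7*a*log(a)/2 - 4*a*log(5) + a*log(10)/2 + 3*a*log(2) + 7*a/2 - 36*cos(7*a/4)/35


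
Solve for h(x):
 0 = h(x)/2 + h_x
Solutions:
 h(x) = C1*exp(-x/2)


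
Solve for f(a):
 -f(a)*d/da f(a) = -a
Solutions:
 f(a) = -sqrt(C1 + a^2)
 f(a) = sqrt(C1 + a^2)


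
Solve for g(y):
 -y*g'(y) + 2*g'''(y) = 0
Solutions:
 g(y) = C1 + Integral(C2*airyai(2^(2/3)*y/2) + C3*airybi(2^(2/3)*y/2), y)


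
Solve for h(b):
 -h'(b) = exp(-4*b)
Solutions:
 h(b) = C1 + exp(-4*b)/4


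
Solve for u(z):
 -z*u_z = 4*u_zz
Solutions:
 u(z) = C1 + C2*erf(sqrt(2)*z/4)


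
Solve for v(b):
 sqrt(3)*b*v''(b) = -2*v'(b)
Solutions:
 v(b) = C1 + C2*b^(1 - 2*sqrt(3)/3)


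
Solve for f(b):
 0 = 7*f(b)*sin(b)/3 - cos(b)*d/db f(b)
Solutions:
 f(b) = C1/cos(b)^(7/3)


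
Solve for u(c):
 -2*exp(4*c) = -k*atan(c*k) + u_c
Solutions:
 u(c) = C1 + k*Piecewise((c*atan(c*k) - log(c^2*k^2 + 1)/(2*k), Ne(k, 0)), (0, True)) - exp(4*c)/2


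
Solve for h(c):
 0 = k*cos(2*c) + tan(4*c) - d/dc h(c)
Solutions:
 h(c) = C1 + k*sin(2*c)/2 - log(cos(4*c))/4


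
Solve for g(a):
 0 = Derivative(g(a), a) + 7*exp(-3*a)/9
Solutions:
 g(a) = C1 + 7*exp(-3*a)/27


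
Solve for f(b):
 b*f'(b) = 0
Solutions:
 f(b) = C1


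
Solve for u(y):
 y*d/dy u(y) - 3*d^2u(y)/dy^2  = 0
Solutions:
 u(y) = C1 + C2*erfi(sqrt(6)*y/6)


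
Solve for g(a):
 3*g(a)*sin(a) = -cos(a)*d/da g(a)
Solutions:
 g(a) = C1*cos(a)^3


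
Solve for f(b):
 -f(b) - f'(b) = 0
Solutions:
 f(b) = C1*exp(-b)


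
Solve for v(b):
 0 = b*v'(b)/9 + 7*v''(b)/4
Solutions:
 v(b) = C1 + C2*erf(sqrt(14)*b/21)


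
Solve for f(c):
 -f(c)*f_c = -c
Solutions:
 f(c) = -sqrt(C1 + c^2)
 f(c) = sqrt(C1 + c^2)


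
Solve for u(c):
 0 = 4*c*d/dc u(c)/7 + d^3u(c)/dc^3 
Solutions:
 u(c) = C1 + Integral(C2*airyai(-14^(2/3)*c/7) + C3*airybi(-14^(2/3)*c/7), c)


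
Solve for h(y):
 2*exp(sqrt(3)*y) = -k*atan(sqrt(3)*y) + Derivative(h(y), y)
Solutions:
 h(y) = C1 + k*(y*atan(sqrt(3)*y) - sqrt(3)*log(3*y^2 + 1)/6) + 2*sqrt(3)*exp(sqrt(3)*y)/3


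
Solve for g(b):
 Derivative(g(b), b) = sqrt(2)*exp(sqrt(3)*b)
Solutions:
 g(b) = C1 + sqrt(6)*exp(sqrt(3)*b)/3


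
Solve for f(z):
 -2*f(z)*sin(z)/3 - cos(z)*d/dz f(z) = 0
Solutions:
 f(z) = C1*cos(z)^(2/3)


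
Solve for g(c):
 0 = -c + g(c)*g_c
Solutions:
 g(c) = -sqrt(C1 + c^2)
 g(c) = sqrt(C1 + c^2)


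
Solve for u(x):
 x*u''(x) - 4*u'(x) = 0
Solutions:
 u(x) = C1 + C2*x^5


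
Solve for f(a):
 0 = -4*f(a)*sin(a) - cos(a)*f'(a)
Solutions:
 f(a) = C1*cos(a)^4


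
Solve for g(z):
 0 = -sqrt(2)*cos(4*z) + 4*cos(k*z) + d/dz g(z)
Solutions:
 g(z) = C1 + sqrt(2)*sin(4*z)/4 - 4*sin(k*z)/k


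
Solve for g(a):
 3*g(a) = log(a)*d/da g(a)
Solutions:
 g(a) = C1*exp(3*li(a))


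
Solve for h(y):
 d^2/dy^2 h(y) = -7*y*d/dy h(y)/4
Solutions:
 h(y) = C1 + C2*erf(sqrt(14)*y/4)


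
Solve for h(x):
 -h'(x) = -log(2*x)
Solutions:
 h(x) = C1 + x*log(x) - x + x*log(2)


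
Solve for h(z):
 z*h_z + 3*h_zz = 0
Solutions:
 h(z) = C1 + C2*erf(sqrt(6)*z/6)


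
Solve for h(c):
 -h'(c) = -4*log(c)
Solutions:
 h(c) = C1 + 4*c*log(c) - 4*c


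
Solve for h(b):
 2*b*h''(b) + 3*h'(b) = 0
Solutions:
 h(b) = C1 + C2/sqrt(b)


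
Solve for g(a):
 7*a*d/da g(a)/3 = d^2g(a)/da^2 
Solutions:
 g(a) = C1 + C2*erfi(sqrt(42)*a/6)


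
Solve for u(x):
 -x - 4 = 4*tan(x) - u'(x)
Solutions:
 u(x) = C1 + x^2/2 + 4*x - 4*log(cos(x))


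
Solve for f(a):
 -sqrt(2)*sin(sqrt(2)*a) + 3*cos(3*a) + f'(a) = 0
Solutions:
 f(a) = C1 - sin(3*a) - cos(sqrt(2)*a)


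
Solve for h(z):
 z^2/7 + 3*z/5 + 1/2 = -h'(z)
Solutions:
 h(z) = C1 - z^3/21 - 3*z^2/10 - z/2


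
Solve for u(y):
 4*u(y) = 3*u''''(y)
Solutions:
 u(y) = C1*exp(-sqrt(2)*3^(3/4)*y/3) + C2*exp(sqrt(2)*3^(3/4)*y/3) + C3*sin(sqrt(2)*3^(3/4)*y/3) + C4*cos(sqrt(2)*3^(3/4)*y/3)


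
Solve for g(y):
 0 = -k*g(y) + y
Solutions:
 g(y) = y/k


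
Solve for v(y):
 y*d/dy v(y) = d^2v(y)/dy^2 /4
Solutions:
 v(y) = C1 + C2*erfi(sqrt(2)*y)


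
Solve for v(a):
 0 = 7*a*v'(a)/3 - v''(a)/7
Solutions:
 v(a) = C1 + C2*erfi(7*sqrt(6)*a/6)


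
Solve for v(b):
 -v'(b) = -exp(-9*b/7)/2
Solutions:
 v(b) = C1 - 7*exp(-9*b/7)/18


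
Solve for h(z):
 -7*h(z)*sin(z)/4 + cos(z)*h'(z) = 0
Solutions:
 h(z) = C1/cos(z)^(7/4)


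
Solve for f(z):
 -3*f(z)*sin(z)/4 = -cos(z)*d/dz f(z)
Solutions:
 f(z) = C1/cos(z)^(3/4)


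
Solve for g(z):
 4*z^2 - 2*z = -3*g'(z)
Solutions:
 g(z) = C1 - 4*z^3/9 + z^2/3


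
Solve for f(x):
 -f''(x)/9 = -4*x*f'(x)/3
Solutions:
 f(x) = C1 + C2*erfi(sqrt(6)*x)


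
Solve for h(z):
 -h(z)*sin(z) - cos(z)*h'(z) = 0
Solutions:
 h(z) = C1*cos(z)


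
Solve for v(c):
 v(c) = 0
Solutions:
 v(c) = 0


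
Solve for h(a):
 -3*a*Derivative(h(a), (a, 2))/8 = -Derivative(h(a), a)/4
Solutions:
 h(a) = C1 + C2*a^(5/3)


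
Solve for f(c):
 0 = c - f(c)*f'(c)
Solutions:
 f(c) = -sqrt(C1 + c^2)
 f(c) = sqrt(C1 + c^2)


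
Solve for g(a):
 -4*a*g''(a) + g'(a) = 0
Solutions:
 g(a) = C1 + C2*a^(5/4)


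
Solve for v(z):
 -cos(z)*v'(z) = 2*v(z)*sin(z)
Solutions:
 v(z) = C1*cos(z)^2


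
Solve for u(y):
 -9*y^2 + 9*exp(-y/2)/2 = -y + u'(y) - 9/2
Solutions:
 u(y) = C1 - 3*y^3 + y^2/2 + 9*y/2 - 9*exp(-y/2)


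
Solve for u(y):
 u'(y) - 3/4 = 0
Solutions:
 u(y) = C1 + 3*y/4


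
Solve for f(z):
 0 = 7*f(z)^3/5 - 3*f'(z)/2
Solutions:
 f(z) = -sqrt(30)*sqrt(-1/(C1 + 14*z))/2
 f(z) = sqrt(30)*sqrt(-1/(C1 + 14*z))/2


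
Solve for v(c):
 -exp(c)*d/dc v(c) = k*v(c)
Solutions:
 v(c) = C1*exp(k*exp(-c))


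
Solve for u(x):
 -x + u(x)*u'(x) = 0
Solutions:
 u(x) = -sqrt(C1 + x^2)
 u(x) = sqrt(C1 + x^2)


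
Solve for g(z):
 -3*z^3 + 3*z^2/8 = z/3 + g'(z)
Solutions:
 g(z) = C1 - 3*z^4/4 + z^3/8 - z^2/6


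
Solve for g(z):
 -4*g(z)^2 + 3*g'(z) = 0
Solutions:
 g(z) = -3/(C1 + 4*z)


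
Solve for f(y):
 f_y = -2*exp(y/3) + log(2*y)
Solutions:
 f(y) = C1 + y*log(y) + y*(-1 + log(2)) - 6*exp(y/3)


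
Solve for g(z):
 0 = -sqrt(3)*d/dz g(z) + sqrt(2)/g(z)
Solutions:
 g(z) = -sqrt(C1 + 6*sqrt(6)*z)/3
 g(z) = sqrt(C1 + 6*sqrt(6)*z)/3


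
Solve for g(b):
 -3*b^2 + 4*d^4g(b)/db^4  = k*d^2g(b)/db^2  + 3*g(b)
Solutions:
 g(b) = C1*exp(-sqrt(2)*b*sqrt(k - sqrt(k^2 + 48))/4) + C2*exp(sqrt(2)*b*sqrt(k - sqrt(k^2 + 48))/4) + C3*exp(-sqrt(2)*b*sqrt(k + sqrt(k^2 + 48))/4) + C4*exp(sqrt(2)*b*sqrt(k + sqrt(k^2 + 48))/4) - b^2 + 2*k/3


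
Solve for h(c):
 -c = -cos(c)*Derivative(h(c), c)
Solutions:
 h(c) = C1 + Integral(c/cos(c), c)


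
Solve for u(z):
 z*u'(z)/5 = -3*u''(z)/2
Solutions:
 u(z) = C1 + C2*erf(sqrt(15)*z/15)


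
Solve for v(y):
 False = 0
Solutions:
 v(y) = C1 + 9*y*asin(8*y/7) + zoo*y + 9*sqrt(49 - 64*y^2)/8


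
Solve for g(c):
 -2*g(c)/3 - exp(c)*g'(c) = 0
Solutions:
 g(c) = C1*exp(2*exp(-c)/3)


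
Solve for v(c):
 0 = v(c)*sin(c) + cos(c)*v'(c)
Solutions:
 v(c) = C1*cos(c)


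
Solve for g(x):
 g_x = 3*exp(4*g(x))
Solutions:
 g(x) = log(-(-1/(C1 + 12*x))^(1/4))
 g(x) = log(-1/(C1 + 12*x))/4
 g(x) = log(-I*(-1/(C1 + 12*x))^(1/4))
 g(x) = log(I*(-1/(C1 + 12*x))^(1/4))


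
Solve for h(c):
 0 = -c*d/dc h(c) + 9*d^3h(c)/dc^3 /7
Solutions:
 h(c) = C1 + Integral(C2*airyai(21^(1/3)*c/3) + C3*airybi(21^(1/3)*c/3), c)


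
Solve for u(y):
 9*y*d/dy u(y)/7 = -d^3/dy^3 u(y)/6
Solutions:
 u(y) = C1 + Integral(C2*airyai(-3*2^(1/3)*7^(2/3)*y/7) + C3*airybi(-3*2^(1/3)*7^(2/3)*y/7), y)


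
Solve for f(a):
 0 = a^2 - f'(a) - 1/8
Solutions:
 f(a) = C1 + a^3/3 - a/8


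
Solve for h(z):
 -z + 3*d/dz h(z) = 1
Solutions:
 h(z) = C1 + z^2/6 + z/3


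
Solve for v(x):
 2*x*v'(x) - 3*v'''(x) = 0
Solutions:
 v(x) = C1 + Integral(C2*airyai(2^(1/3)*3^(2/3)*x/3) + C3*airybi(2^(1/3)*3^(2/3)*x/3), x)


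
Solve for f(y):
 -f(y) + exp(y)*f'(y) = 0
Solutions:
 f(y) = C1*exp(-exp(-y))


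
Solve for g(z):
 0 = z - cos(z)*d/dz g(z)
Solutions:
 g(z) = C1 + Integral(z/cos(z), z)


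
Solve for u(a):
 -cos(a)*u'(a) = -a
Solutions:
 u(a) = C1 + Integral(a/cos(a), a)


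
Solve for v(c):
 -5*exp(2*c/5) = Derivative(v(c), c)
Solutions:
 v(c) = C1 - 25*exp(2*c/5)/2


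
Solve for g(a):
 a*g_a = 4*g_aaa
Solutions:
 g(a) = C1 + Integral(C2*airyai(2^(1/3)*a/2) + C3*airybi(2^(1/3)*a/2), a)


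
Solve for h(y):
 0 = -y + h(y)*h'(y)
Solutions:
 h(y) = -sqrt(C1 + y^2)
 h(y) = sqrt(C1 + y^2)


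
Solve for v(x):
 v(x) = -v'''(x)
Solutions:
 v(x) = C3*exp(-x) + (C1*sin(sqrt(3)*x/2) + C2*cos(sqrt(3)*x/2))*exp(x/2)


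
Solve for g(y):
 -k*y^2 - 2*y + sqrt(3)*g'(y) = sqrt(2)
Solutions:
 g(y) = C1 + sqrt(3)*k*y^3/9 + sqrt(3)*y^2/3 + sqrt(6)*y/3


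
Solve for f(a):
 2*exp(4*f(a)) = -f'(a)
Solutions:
 f(a) = log(-I*(1/(C1 + 8*a))^(1/4))
 f(a) = log(I*(1/(C1 + 8*a))^(1/4))
 f(a) = log(-(1/(C1 + 8*a))^(1/4))
 f(a) = log(1/(C1 + 8*a))/4


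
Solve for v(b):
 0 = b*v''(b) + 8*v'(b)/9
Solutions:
 v(b) = C1 + C2*b^(1/9)


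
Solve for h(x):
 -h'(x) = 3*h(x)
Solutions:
 h(x) = C1*exp(-3*x)


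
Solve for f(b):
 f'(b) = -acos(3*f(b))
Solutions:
 Integral(1/acos(3*_y), (_y, f(b))) = C1 - b


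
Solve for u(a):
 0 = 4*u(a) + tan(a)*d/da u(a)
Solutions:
 u(a) = C1/sin(a)^4


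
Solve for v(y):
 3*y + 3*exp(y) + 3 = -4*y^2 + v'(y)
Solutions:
 v(y) = C1 + 4*y^3/3 + 3*y^2/2 + 3*y + 3*exp(y)


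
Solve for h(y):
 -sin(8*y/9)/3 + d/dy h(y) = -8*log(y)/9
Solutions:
 h(y) = C1 - 8*y*log(y)/9 + 8*y/9 - 3*cos(8*y/9)/8


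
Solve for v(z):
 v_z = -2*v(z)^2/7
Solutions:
 v(z) = 7/(C1 + 2*z)


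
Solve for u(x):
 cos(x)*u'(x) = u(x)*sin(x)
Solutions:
 u(x) = C1/cos(x)


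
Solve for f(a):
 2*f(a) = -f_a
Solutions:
 f(a) = C1*exp(-2*a)


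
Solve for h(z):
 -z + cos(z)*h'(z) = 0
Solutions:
 h(z) = C1 + Integral(z/cos(z), z)


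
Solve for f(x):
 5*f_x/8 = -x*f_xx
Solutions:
 f(x) = C1 + C2*x^(3/8)


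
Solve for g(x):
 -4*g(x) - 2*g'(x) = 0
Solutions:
 g(x) = C1*exp(-2*x)


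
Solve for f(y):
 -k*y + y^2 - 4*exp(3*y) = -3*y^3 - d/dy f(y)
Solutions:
 f(y) = C1 + k*y^2/2 - 3*y^4/4 - y^3/3 + 4*exp(3*y)/3


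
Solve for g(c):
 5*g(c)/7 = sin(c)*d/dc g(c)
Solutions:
 g(c) = C1*(cos(c) - 1)^(5/14)/(cos(c) + 1)^(5/14)


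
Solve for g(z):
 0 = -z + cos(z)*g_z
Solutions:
 g(z) = C1 + Integral(z/cos(z), z)


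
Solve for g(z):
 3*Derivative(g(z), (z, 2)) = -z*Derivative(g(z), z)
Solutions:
 g(z) = C1 + C2*erf(sqrt(6)*z/6)


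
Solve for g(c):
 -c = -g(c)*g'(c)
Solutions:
 g(c) = -sqrt(C1 + c^2)
 g(c) = sqrt(C1 + c^2)


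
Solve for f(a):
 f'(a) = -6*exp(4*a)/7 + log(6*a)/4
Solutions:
 f(a) = C1 + a*log(a)/4 + a*(-1 + log(6))/4 - 3*exp(4*a)/14


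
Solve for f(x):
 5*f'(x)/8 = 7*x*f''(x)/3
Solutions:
 f(x) = C1 + C2*x^(71/56)


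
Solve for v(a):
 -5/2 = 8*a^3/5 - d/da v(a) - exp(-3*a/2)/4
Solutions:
 v(a) = C1 + 2*a^4/5 + 5*a/2 + exp(-3*a/2)/6


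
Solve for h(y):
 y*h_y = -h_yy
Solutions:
 h(y) = C1 + C2*erf(sqrt(2)*y/2)


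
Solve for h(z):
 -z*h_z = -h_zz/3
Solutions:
 h(z) = C1 + C2*erfi(sqrt(6)*z/2)


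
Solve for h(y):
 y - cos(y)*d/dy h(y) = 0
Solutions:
 h(y) = C1 + Integral(y/cos(y), y)


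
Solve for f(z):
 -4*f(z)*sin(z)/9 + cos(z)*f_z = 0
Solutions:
 f(z) = C1/cos(z)^(4/9)


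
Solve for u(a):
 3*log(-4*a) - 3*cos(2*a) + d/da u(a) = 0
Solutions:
 u(a) = C1 - 3*a*log(-a) - 6*a*log(2) + 3*a + 3*sin(2*a)/2


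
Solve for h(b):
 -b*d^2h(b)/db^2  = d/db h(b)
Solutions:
 h(b) = C1 + C2*log(b)


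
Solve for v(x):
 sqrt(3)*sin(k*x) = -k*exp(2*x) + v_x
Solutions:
 v(x) = C1 + k*exp(2*x)/2 - sqrt(3)*cos(k*x)/k


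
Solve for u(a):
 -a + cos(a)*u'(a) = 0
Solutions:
 u(a) = C1 + Integral(a/cos(a), a)


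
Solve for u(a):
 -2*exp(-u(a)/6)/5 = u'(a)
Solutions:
 u(a) = 6*log(C1 - a/15)


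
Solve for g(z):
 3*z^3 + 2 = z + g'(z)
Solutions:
 g(z) = C1 + 3*z^4/4 - z^2/2 + 2*z


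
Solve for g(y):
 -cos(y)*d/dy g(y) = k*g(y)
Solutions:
 g(y) = C1*exp(k*(log(sin(y) - 1) - log(sin(y) + 1))/2)


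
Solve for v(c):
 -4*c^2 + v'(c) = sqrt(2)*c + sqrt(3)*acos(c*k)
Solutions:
 v(c) = C1 + 4*c^3/3 + sqrt(2)*c^2/2 + sqrt(3)*Piecewise((c*acos(c*k) - sqrt(-c^2*k^2 + 1)/k, Ne(k, 0)), (pi*c/2, True))


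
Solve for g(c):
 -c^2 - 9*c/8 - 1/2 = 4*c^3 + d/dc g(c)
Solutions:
 g(c) = C1 - c^4 - c^3/3 - 9*c^2/16 - c/2


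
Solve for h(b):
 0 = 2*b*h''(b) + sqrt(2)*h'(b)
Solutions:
 h(b) = C1 + C2*b^(1 - sqrt(2)/2)


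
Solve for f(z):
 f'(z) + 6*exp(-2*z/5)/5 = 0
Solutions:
 f(z) = C1 + 3*exp(-2*z/5)


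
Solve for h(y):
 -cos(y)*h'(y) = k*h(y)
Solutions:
 h(y) = C1*exp(k*(log(sin(y) - 1) - log(sin(y) + 1))/2)


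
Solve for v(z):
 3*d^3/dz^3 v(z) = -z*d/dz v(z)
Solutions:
 v(z) = C1 + Integral(C2*airyai(-3^(2/3)*z/3) + C3*airybi(-3^(2/3)*z/3), z)


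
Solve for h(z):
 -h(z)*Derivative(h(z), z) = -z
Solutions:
 h(z) = -sqrt(C1 + z^2)
 h(z) = sqrt(C1 + z^2)


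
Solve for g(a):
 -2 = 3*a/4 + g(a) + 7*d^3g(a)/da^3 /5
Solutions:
 g(a) = C3*exp(-5^(1/3)*7^(2/3)*a/7) - 3*a/4 + (C1*sin(sqrt(3)*5^(1/3)*7^(2/3)*a/14) + C2*cos(sqrt(3)*5^(1/3)*7^(2/3)*a/14))*exp(5^(1/3)*7^(2/3)*a/14) - 2


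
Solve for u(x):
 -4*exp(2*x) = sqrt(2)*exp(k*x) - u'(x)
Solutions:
 u(x) = C1 + 2*exp(2*x) + sqrt(2)*exp(k*x)/k


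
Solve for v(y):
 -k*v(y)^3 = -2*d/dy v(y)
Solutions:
 v(y) = -sqrt(-1/(C1 + k*y))
 v(y) = sqrt(-1/(C1 + k*y))


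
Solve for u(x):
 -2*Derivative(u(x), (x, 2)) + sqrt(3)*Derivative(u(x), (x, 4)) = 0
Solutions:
 u(x) = C1 + C2*x + C3*exp(-sqrt(2)*3^(3/4)*x/3) + C4*exp(sqrt(2)*3^(3/4)*x/3)


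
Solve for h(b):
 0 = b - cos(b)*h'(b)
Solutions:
 h(b) = C1 + Integral(b/cos(b), b)


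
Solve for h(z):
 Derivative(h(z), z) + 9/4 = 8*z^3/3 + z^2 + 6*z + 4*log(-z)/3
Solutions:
 h(z) = C1 + 2*z^4/3 + z^3/3 + 3*z^2 + 4*z*log(-z)/3 - 43*z/12


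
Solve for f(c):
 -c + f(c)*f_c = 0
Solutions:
 f(c) = -sqrt(C1 + c^2)
 f(c) = sqrt(C1 + c^2)


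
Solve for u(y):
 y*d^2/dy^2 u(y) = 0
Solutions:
 u(y) = C1 + C2*y


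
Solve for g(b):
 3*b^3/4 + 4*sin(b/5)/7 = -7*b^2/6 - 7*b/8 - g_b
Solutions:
 g(b) = C1 - 3*b^4/16 - 7*b^3/18 - 7*b^2/16 + 20*cos(b/5)/7


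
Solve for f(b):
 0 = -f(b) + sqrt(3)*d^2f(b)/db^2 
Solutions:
 f(b) = C1*exp(-3^(3/4)*b/3) + C2*exp(3^(3/4)*b/3)


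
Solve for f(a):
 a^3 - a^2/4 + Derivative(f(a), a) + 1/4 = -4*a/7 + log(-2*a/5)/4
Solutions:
 f(a) = C1 - a^4/4 + a^3/12 - 2*a^2/7 + a*log(-a)/4 + a*(-2 - log(5) + log(2))/4


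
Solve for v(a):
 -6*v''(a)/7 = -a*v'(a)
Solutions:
 v(a) = C1 + C2*erfi(sqrt(21)*a/6)


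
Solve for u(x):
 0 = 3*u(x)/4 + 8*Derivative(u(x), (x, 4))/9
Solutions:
 u(x) = (C1*sin(2^(1/4)*3^(3/4)*x/4) + C2*cos(2^(1/4)*3^(3/4)*x/4))*exp(-2^(1/4)*3^(3/4)*x/4) + (C3*sin(2^(1/4)*3^(3/4)*x/4) + C4*cos(2^(1/4)*3^(3/4)*x/4))*exp(2^(1/4)*3^(3/4)*x/4)


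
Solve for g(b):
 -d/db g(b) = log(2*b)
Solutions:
 g(b) = C1 - b*log(b) - b*log(2) + b


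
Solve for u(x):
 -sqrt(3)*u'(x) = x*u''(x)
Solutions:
 u(x) = C1 + C2*x^(1 - sqrt(3))


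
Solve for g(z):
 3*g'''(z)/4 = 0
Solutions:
 g(z) = C1 + C2*z + C3*z^2


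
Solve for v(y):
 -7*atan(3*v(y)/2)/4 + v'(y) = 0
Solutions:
 Integral(1/atan(3*_y/2), (_y, v(y))) = C1 + 7*y/4


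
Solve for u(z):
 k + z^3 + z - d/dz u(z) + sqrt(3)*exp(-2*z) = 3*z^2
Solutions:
 u(z) = C1 + k*z + z^4/4 - z^3 + z^2/2 - sqrt(3)*exp(-2*z)/2


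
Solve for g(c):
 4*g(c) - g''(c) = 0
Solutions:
 g(c) = C1*exp(-2*c) + C2*exp(2*c)


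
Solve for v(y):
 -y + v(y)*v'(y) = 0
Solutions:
 v(y) = -sqrt(C1 + y^2)
 v(y) = sqrt(C1 + y^2)


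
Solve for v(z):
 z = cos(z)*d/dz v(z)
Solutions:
 v(z) = C1 + Integral(z/cos(z), z)


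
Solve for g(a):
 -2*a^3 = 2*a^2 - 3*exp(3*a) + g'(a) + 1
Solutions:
 g(a) = C1 - a^4/2 - 2*a^3/3 - a + exp(3*a)


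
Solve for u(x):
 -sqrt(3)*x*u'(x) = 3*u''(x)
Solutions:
 u(x) = C1 + C2*erf(sqrt(2)*3^(3/4)*x/6)


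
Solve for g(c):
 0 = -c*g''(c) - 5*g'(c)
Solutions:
 g(c) = C1 + C2/c^4


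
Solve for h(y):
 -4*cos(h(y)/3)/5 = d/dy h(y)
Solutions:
 4*y/5 - 3*log(sin(h(y)/3) - 1)/2 + 3*log(sin(h(y)/3) + 1)/2 = C1


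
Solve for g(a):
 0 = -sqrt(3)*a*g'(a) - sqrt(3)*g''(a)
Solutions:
 g(a) = C1 + C2*erf(sqrt(2)*a/2)


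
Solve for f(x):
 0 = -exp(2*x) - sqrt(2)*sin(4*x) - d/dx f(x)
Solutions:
 f(x) = C1 - exp(2*x)/2 + sqrt(2)*cos(4*x)/4


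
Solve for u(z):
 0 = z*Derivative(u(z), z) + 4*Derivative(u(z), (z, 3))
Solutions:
 u(z) = C1 + Integral(C2*airyai(-2^(1/3)*z/2) + C3*airybi(-2^(1/3)*z/2), z)


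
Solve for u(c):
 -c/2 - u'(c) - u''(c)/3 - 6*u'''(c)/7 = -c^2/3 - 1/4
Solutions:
 u(c) = C1 + c^3/9 - 13*c^2/36 - 61*c/756 + (C2*sin(sqrt(1463)*c/36) + C3*cos(sqrt(1463)*c/36))*exp(-7*c/36)


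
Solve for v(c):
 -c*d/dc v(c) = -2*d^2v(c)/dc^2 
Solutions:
 v(c) = C1 + C2*erfi(c/2)


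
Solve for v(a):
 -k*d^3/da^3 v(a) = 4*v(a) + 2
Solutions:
 v(a) = C1*exp(2^(2/3)*a*(-1/k)^(1/3)) + C2*exp(2^(2/3)*a*(-1/k)^(1/3)*(-1 + sqrt(3)*I)/2) + C3*exp(-2^(2/3)*a*(-1/k)^(1/3)*(1 + sqrt(3)*I)/2) - 1/2


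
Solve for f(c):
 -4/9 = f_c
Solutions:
 f(c) = C1 - 4*c/9


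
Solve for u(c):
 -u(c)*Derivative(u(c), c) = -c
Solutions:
 u(c) = -sqrt(C1 + c^2)
 u(c) = sqrt(C1 + c^2)


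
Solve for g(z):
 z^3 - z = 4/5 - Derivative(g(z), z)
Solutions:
 g(z) = C1 - z^4/4 + z^2/2 + 4*z/5


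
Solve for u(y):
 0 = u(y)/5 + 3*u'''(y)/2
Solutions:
 u(y) = C3*exp(-15^(2/3)*2^(1/3)*y/15) + (C1*sin(2^(1/3)*3^(1/6)*5^(2/3)*y/10) + C2*cos(2^(1/3)*3^(1/6)*5^(2/3)*y/10))*exp(15^(2/3)*2^(1/3)*y/30)


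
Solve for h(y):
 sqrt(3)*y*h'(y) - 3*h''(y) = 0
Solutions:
 h(y) = C1 + C2*erfi(sqrt(2)*3^(3/4)*y/6)


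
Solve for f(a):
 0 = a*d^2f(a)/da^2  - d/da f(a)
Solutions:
 f(a) = C1 + C2*a^2


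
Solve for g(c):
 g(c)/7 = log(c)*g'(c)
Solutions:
 g(c) = C1*exp(li(c)/7)


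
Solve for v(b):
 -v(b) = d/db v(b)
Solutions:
 v(b) = C1*exp(-b)


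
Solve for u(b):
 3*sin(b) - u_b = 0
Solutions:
 u(b) = C1 - 3*cos(b)


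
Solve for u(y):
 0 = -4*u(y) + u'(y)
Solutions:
 u(y) = C1*exp(4*y)


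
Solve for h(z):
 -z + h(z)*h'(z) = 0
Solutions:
 h(z) = -sqrt(C1 + z^2)
 h(z) = sqrt(C1 + z^2)


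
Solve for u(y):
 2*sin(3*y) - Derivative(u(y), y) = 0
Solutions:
 u(y) = C1 - 2*cos(3*y)/3


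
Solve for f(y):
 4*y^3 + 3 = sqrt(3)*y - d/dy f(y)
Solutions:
 f(y) = C1 - y^4 + sqrt(3)*y^2/2 - 3*y


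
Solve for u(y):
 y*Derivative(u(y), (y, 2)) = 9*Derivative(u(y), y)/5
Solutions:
 u(y) = C1 + C2*y^(14/5)


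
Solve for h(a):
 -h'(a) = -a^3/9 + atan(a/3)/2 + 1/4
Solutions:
 h(a) = C1 + a^4/36 - a*atan(a/3)/2 - a/4 + 3*log(a^2 + 9)/4


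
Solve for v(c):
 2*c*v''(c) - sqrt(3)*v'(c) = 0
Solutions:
 v(c) = C1 + C2*c^(sqrt(3)/2 + 1)


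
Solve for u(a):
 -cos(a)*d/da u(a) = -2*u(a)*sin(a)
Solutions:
 u(a) = C1/cos(a)^2


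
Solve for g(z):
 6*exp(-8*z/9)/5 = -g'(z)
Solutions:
 g(z) = C1 + 27*exp(-8*z/9)/20


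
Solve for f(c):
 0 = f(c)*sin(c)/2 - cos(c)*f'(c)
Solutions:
 f(c) = C1/sqrt(cos(c))


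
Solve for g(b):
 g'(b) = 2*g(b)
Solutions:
 g(b) = C1*exp(2*b)


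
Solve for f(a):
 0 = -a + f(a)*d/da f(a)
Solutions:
 f(a) = -sqrt(C1 + a^2)
 f(a) = sqrt(C1 + a^2)


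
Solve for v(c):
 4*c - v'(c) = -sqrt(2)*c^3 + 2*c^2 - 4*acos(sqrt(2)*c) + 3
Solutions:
 v(c) = C1 + sqrt(2)*c^4/4 - 2*c^3/3 + 2*c^2 + 4*c*acos(sqrt(2)*c) - 3*c - 2*sqrt(2)*sqrt(1 - 2*c^2)


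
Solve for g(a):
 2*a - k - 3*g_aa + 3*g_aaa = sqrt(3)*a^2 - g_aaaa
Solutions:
 g(a) = C1 + C2*a + C3*exp(a*(-3 + sqrt(21))/2) + C4*exp(-a*(3 + sqrt(21))/2) - sqrt(3)*a^4/36 + a^3*(1 - sqrt(3))/9 + a^2*(-3*k - 8*sqrt(3) + 6)/18


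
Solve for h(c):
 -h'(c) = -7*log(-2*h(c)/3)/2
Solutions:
 -2*Integral(1/(log(-_y) - log(3) + log(2)), (_y, h(c)))/7 = C1 - c


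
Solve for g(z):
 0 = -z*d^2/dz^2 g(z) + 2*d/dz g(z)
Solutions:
 g(z) = C1 + C2*z^3


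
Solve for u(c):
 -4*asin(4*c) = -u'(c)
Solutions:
 u(c) = C1 + 4*c*asin(4*c) + sqrt(1 - 16*c^2)


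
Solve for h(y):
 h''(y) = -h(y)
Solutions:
 h(y) = C1*sin(y) + C2*cos(y)


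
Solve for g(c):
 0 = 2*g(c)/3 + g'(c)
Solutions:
 g(c) = C1*exp(-2*c/3)


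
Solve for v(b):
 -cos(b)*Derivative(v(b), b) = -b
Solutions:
 v(b) = C1 + Integral(b/cos(b), b)


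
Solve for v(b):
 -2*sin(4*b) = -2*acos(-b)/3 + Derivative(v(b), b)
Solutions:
 v(b) = C1 + 2*b*acos(-b)/3 + 2*sqrt(1 - b^2)/3 + cos(4*b)/2


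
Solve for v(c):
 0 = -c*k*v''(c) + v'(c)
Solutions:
 v(c) = C1 + c^(((re(k) + 1)*re(k) + im(k)^2)/(re(k)^2 + im(k)^2))*(C2*sin(log(c)*Abs(im(k))/(re(k)^2 + im(k)^2)) + C3*cos(log(c)*im(k)/(re(k)^2 + im(k)^2)))


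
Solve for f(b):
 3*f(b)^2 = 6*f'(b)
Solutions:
 f(b) = -2/(C1 + b)


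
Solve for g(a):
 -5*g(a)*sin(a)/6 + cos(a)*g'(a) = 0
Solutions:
 g(a) = C1/cos(a)^(5/6)


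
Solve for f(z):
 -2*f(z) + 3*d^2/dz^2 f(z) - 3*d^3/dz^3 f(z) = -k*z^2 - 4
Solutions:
 f(z) = C1*exp(z*((3*sqrt(7) + 8)^(-1/3) + 2 + (3*sqrt(7) + 8)^(1/3))/6)*sin(sqrt(3)*z*(-(3*sqrt(7) + 8)^(1/3) + (3*sqrt(7) + 8)^(-1/3))/6) + C2*exp(z*((3*sqrt(7) + 8)^(-1/3) + 2 + (3*sqrt(7) + 8)^(1/3))/6)*cos(sqrt(3)*z*(-(3*sqrt(7) + 8)^(1/3) + (3*sqrt(7) + 8)^(-1/3))/6) + C3*exp(z*(-(3*sqrt(7) + 8)^(1/3) - 1/(3*sqrt(7) + 8)^(1/3) + 1)/3) + k*z^2/2 + 3*k/2 + 2


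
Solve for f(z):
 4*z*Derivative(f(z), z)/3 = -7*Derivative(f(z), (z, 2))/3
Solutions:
 f(z) = C1 + C2*erf(sqrt(14)*z/7)


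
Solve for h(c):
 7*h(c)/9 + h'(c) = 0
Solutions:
 h(c) = C1*exp(-7*c/9)


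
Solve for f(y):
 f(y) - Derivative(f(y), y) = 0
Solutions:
 f(y) = C1*exp(y)


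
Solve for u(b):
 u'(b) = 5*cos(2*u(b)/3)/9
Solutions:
 -5*b/9 - 3*log(sin(2*u(b)/3) - 1)/4 + 3*log(sin(2*u(b)/3) + 1)/4 = C1


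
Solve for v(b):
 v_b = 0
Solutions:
 v(b) = C1


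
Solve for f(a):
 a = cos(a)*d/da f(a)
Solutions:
 f(a) = C1 + Integral(a/cos(a), a)


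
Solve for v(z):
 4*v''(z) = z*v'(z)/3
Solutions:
 v(z) = C1 + C2*erfi(sqrt(6)*z/12)


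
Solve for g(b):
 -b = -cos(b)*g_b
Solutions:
 g(b) = C1 + Integral(b/cos(b), b)


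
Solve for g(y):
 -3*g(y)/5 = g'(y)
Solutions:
 g(y) = C1*exp(-3*y/5)


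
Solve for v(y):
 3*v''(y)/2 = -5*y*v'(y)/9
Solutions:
 v(y) = C1 + C2*erf(sqrt(15)*y/9)


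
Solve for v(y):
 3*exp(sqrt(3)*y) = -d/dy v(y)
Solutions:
 v(y) = C1 - sqrt(3)*exp(sqrt(3)*y)


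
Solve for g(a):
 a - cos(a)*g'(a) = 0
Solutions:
 g(a) = C1 + Integral(a/cos(a), a)


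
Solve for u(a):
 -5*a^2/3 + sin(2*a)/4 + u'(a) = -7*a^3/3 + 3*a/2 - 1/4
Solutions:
 u(a) = C1 - 7*a^4/12 + 5*a^3/9 + 3*a^2/4 - a/4 + cos(2*a)/8


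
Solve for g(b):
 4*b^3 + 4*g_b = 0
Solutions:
 g(b) = C1 - b^4/4


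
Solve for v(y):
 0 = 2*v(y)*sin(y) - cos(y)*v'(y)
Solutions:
 v(y) = C1/cos(y)^2


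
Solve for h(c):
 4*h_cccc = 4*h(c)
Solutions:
 h(c) = C1*exp(-c) + C2*exp(c) + C3*sin(c) + C4*cos(c)


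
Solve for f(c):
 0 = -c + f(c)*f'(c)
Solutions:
 f(c) = -sqrt(C1 + c^2)
 f(c) = sqrt(C1 + c^2)


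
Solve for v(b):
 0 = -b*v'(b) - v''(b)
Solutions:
 v(b) = C1 + C2*erf(sqrt(2)*b/2)


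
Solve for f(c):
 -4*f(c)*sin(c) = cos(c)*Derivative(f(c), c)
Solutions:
 f(c) = C1*cos(c)^4


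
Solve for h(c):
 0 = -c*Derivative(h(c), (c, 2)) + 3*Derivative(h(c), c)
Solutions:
 h(c) = C1 + C2*c^4


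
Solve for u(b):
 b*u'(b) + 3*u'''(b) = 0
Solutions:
 u(b) = C1 + Integral(C2*airyai(-3^(2/3)*b/3) + C3*airybi(-3^(2/3)*b/3), b)


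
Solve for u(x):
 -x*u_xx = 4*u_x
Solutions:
 u(x) = C1 + C2/x^3


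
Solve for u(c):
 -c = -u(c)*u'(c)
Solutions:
 u(c) = -sqrt(C1 + c^2)
 u(c) = sqrt(C1 + c^2)


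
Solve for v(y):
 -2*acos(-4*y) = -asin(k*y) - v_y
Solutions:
 v(y) = C1 + 2*y*acos(-4*y) + sqrt(1 - 16*y^2)/2 - Piecewise((y*asin(k*y) + sqrt(-k^2*y^2 + 1)/k, Ne(k, 0)), (0, True))


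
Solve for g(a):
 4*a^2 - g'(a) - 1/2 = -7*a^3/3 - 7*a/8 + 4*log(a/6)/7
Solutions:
 g(a) = C1 + 7*a^4/12 + 4*a^3/3 + 7*a^2/16 - 4*a*log(a)/7 + a/14 + 4*a*log(6)/7


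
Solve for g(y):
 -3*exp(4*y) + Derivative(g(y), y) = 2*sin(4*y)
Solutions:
 g(y) = C1 + 3*exp(4*y)/4 - cos(4*y)/2


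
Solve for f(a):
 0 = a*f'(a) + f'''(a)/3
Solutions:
 f(a) = C1 + Integral(C2*airyai(-3^(1/3)*a) + C3*airybi(-3^(1/3)*a), a)


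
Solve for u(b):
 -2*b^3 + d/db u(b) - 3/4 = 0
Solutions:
 u(b) = C1 + b^4/2 + 3*b/4


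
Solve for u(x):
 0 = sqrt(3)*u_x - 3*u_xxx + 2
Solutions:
 u(x) = C1 + C2*exp(-3^(3/4)*x/3) + C3*exp(3^(3/4)*x/3) - 2*sqrt(3)*x/3


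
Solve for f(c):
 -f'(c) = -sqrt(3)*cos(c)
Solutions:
 f(c) = C1 + sqrt(3)*sin(c)


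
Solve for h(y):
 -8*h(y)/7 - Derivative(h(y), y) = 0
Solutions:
 h(y) = C1*exp(-8*y/7)


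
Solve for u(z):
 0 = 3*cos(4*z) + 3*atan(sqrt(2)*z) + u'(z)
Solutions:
 u(z) = C1 - 3*z*atan(sqrt(2)*z) + 3*sqrt(2)*log(2*z^2 + 1)/4 - 3*sin(4*z)/4


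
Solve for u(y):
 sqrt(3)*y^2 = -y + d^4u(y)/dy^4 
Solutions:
 u(y) = C1 + C2*y + C3*y^2 + C4*y^3 + sqrt(3)*y^6/360 + y^5/120


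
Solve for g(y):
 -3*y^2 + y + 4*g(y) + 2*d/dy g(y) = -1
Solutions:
 g(y) = C1*exp(-2*y) + 3*y^2/4 - y + 1/4


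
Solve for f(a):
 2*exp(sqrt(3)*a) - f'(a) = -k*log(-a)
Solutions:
 f(a) = C1 + a*k*log(-a) - a*k + 2*sqrt(3)*exp(sqrt(3)*a)/3


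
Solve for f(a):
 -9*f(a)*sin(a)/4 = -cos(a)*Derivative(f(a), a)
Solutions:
 f(a) = C1/cos(a)^(9/4)


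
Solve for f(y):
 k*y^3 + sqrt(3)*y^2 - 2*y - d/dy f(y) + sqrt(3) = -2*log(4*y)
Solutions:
 f(y) = C1 + k*y^4/4 + sqrt(3)*y^3/3 - y^2 + 2*y*log(y) - 2*y + sqrt(3)*y + y*log(16)


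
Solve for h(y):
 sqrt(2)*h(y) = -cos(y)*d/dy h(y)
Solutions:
 h(y) = C1*(sin(y) - 1)^(sqrt(2)/2)/(sin(y) + 1)^(sqrt(2)/2)


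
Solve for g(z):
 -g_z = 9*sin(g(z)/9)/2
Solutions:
 9*z/2 + 9*log(cos(g(z)/9) - 1)/2 - 9*log(cos(g(z)/9) + 1)/2 = C1


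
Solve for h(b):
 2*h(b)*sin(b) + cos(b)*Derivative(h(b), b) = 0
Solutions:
 h(b) = C1*cos(b)^2


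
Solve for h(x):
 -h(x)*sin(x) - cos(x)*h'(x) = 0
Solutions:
 h(x) = C1*cos(x)


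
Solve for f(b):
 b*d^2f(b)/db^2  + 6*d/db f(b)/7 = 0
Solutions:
 f(b) = C1 + C2*b^(1/7)


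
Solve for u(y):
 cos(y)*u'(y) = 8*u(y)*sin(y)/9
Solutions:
 u(y) = C1/cos(y)^(8/9)


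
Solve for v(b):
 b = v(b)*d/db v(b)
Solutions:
 v(b) = -sqrt(C1 + b^2)
 v(b) = sqrt(C1 + b^2)


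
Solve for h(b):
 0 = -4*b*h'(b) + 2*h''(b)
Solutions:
 h(b) = C1 + C2*erfi(b)


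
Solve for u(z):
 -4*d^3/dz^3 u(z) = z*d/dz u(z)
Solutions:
 u(z) = C1 + Integral(C2*airyai(-2^(1/3)*z/2) + C3*airybi(-2^(1/3)*z/2), z)


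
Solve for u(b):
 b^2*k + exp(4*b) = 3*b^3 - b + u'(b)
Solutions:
 u(b) = C1 - 3*b^4/4 + b^3*k/3 + b^2/2 + exp(4*b)/4


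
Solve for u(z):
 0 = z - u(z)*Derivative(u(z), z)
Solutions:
 u(z) = -sqrt(C1 + z^2)
 u(z) = sqrt(C1 + z^2)


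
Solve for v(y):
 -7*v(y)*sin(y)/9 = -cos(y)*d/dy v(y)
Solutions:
 v(y) = C1/cos(y)^(7/9)


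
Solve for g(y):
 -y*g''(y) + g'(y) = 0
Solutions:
 g(y) = C1 + C2*y^2


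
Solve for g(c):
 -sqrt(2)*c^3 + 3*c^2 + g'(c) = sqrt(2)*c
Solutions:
 g(c) = C1 + sqrt(2)*c^4/4 - c^3 + sqrt(2)*c^2/2


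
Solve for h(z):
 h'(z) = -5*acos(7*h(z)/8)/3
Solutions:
 Integral(1/acos(7*_y/8), (_y, h(z))) = C1 - 5*z/3


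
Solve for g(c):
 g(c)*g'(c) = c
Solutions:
 g(c) = -sqrt(C1 + c^2)
 g(c) = sqrt(C1 + c^2)


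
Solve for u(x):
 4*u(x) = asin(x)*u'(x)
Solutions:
 u(x) = C1*exp(4*Integral(1/asin(x), x))


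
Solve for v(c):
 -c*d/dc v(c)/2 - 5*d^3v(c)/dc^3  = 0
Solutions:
 v(c) = C1 + Integral(C2*airyai(-10^(2/3)*c/10) + C3*airybi(-10^(2/3)*c/10), c)


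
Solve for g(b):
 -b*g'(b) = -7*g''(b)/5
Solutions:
 g(b) = C1 + C2*erfi(sqrt(70)*b/14)


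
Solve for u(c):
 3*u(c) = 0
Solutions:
 u(c) = 0


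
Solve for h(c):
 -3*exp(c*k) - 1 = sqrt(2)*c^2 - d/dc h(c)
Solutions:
 h(c) = C1 + sqrt(2)*c^3/3 + c + 3*exp(c*k)/k


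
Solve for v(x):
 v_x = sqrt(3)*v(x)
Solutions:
 v(x) = C1*exp(sqrt(3)*x)


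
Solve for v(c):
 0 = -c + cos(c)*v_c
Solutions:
 v(c) = C1 + Integral(c/cos(c), c)


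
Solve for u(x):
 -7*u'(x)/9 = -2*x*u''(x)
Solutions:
 u(x) = C1 + C2*x^(25/18)


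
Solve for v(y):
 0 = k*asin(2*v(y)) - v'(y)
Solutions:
 Integral(1/asin(2*_y), (_y, v(y))) = C1 + k*y


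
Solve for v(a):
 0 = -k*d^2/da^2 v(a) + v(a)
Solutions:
 v(a) = C1*exp(-a*sqrt(1/k)) + C2*exp(a*sqrt(1/k))


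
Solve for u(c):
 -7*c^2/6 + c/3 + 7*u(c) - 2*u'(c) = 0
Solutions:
 u(c) = C1*exp(7*c/2) + c^2/6 + c/21 + 2/147


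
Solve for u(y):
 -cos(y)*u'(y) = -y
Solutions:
 u(y) = C1 + Integral(y/cos(y), y)


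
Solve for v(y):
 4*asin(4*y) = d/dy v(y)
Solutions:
 v(y) = C1 + 4*y*asin(4*y) + sqrt(1 - 16*y^2)


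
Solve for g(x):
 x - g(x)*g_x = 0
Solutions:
 g(x) = -sqrt(C1 + x^2)
 g(x) = sqrt(C1 + x^2)


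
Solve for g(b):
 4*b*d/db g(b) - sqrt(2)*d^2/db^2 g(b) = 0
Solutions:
 g(b) = C1 + C2*erfi(2^(1/4)*b)


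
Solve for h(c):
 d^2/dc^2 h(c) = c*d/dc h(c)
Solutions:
 h(c) = C1 + C2*erfi(sqrt(2)*c/2)


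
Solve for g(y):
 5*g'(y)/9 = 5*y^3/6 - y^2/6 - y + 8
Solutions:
 g(y) = C1 + 3*y^4/8 - y^3/10 - 9*y^2/10 + 72*y/5


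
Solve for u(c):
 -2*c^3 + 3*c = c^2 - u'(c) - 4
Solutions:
 u(c) = C1 + c^4/2 + c^3/3 - 3*c^2/2 - 4*c


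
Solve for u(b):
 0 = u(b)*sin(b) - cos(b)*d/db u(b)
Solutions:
 u(b) = C1/cos(b)


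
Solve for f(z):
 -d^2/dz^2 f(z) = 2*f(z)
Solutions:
 f(z) = C1*sin(sqrt(2)*z) + C2*cos(sqrt(2)*z)


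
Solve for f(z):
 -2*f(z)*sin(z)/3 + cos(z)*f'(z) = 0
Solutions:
 f(z) = C1/cos(z)^(2/3)


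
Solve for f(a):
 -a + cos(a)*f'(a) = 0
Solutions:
 f(a) = C1 + Integral(a/cos(a), a)


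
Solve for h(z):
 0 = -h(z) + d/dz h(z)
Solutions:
 h(z) = C1*exp(z)


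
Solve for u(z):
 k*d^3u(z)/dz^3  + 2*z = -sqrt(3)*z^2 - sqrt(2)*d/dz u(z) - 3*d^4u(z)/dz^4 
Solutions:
 u(z) = C1 + C2*exp(-z*(2*2^(1/3)*k^2/(2*k^3 + sqrt(-4*k^6 + (2*k^3 + 243*sqrt(2))^2) + 243*sqrt(2))^(1/3) + 2*k + 2^(2/3)*(2*k^3 + sqrt(-4*k^6 + (2*k^3 + 243*sqrt(2))^2) + 243*sqrt(2))^(1/3))/18) + C3*exp(z*(-8*2^(1/3)*k^2/((-1 + sqrt(3)*I)*(2*k^3 + sqrt(-4*k^6 + (2*k^3 + 243*sqrt(2))^2) + 243*sqrt(2))^(1/3)) - 4*k + 2^(2/3)*(2*k^3 + sqrt(-4*k^6 + (2*k^3 + 243*sqrt(2))^2) + 243*sqrt(2))^(1/3) - 2^(2/3)*sqrt(3)*I*(2*k^3 + sqrt(-4*k^6 + (2*k^3 + 243*sqrt(2))^2) + 243*sqrt(2))^(1/3))/36) + C4*exp(z*(8*2^(1/3)*k^2/((1 + sqrt(3)*I)*(2*k^3 + sqrt(-4*k^6 + (2*k^3 + 243*sqrt(2))^2) + 243*sqrt(2))^(1/3)) - 4*k + 2^(2/3)*(2*k^3 + sqrt(-4*k^6 + (2*k^3 + 243*sqrt(2))^2) + 243*sqrt(2))^(1/3) + 2^(2/3)*sqrt(3)*I*(2*k^3 + sqrt(-4*k^6 + (2*k^3 + 243*sqrt(2))^2) + 243*sqrt(2))^(1/3))/36) + sqrt(3)*k*z - sqrt(6)*z^3/6 - sqrt(2)*z^2/2


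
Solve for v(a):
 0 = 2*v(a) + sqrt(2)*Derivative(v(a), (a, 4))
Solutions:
 v(a) = (C1*sin(2^(5/8)*a/2) + C2*cos(2^(5/8)*a/2))*exp(-2^(5/8)*a/2) + (C3*sin(2^(5/8)*a/2) + C4*cos(2^(5/8)*a/2))*exp(2^(5/8)*a/2)


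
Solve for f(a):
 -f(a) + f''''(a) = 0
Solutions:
 f(a) = C1*exp(-a) + C2*exp(a) + C3*sin(a) + C4*cos(a)


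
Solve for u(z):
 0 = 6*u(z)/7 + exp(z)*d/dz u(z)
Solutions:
 u(z) = C1*exp(6*exp(-z)/7)


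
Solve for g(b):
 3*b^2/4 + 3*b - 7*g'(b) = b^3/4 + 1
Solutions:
 g(b) = C1 - b^4/112 + b^3/28 + 3*b^2/14 - b/7


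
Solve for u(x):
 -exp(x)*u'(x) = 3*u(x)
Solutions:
 u(x) = C1*exp(3*exp(-x))


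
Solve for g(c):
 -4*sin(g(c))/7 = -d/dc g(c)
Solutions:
 -4*c/7 + log(cos(g(c)) - 1)/2 - log(cos(g(c)) + 1)/2 = C1


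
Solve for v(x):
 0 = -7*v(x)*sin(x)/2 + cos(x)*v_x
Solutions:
 v(x) = C1/cos(x)^(7/2)


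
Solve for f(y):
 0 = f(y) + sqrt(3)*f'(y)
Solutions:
 f(y) = C1*exp(-sqrt(3)*y/3)


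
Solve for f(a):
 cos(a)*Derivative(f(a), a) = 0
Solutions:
 f(a) = C1


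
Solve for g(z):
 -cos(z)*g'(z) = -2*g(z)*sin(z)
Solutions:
 g(z) = C1/cos(z)^2


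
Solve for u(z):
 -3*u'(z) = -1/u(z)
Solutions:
 u(z) = -sqrt(C1 + 6*z)/3
 u(z) = sqrt(C1 + 6*z)/3


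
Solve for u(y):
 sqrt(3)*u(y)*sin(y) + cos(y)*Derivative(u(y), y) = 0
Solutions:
 u(y) = C1*cos(y)^(sqrt(3))


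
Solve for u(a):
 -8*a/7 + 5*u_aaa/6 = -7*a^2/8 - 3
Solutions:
 u(a) = C1 + C2*a + C3*a^2 - 7*a^5/400 + 2*a^4/35 - 3*a^3/5


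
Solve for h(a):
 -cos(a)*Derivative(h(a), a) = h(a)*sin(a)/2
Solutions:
 h(a) = C1*sqrt(cos(a))


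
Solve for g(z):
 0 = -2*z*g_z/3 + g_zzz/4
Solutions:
 g(z) = C1 + Integral(C2*airyai(2*3^(2/3)*z/3) + C3*airybi(2*3^(2/3)*z/3), z)


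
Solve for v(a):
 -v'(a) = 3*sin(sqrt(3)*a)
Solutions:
 v(a) = C1 + sqrt(3)*cos(sqrt(3)*a)


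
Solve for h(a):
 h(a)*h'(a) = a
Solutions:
 h(a) = -sqrt(C1 + a^2)
 h(a) = sqrt(C1 + a^2)


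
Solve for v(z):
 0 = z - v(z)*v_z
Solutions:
 v(z) = -sqrt(C1 + z^2)
 v(z) = sqrt(C1 + z^2)


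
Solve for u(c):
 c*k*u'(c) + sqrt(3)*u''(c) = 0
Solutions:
 u(c) = Piecewise((-sqrt(2)*3^(1/4)*sqrt(pi)*C1*erf(sqrt(2)*3^(3/4)*c*sqrt(k)/6)/(2*sqrt(k)) - C2, (k > 0) | (k < 0)), (-C1*c - C2, True))


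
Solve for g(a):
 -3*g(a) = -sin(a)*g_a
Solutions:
 g(a) = C1*(cos(a) - 1)^(3/2)/(cos(a) + 1)^(3/2)


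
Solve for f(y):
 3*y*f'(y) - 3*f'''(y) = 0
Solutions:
 f(y) = C1 + Integral(C2*airyai(y) + C3*airybi(y), y)


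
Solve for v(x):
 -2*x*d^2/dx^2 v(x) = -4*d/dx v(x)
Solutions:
 v(x) = C1 + C2*x^3


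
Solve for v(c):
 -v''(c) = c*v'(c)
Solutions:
 v(c) = C1 + C2*erf(sqrt(2)*c/2)


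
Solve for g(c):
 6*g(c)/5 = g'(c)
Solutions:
 g(c) = C1*exp(6*c/5)


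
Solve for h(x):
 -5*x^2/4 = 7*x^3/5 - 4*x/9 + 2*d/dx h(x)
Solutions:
 h(x) = C1 - 7*x^4/40 - 5*x^3/24 + x^2/9


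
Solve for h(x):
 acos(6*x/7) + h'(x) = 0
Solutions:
 h(x) = C1 - x*acos(6*x/7) + sqrt(49 - 36*x^2)/6


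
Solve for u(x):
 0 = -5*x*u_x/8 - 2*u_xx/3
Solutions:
 u(x) = C1 + C2*erf(sqrt(30)*x/8)


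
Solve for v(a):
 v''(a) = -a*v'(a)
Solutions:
 v(a) = C1 + C2*erf(sqrt(2)*a/2)


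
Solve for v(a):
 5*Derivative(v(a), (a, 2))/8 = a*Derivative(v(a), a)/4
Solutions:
 v(a) = C1 + C2*erfi(sqrt(5)*a/5)


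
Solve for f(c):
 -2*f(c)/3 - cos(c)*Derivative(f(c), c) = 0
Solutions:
 f(c) = C1*(sin(c) - 1)^(1/3)/(sin(c) + 1)^(1/3)


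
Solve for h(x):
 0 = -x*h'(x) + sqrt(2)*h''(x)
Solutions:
 h(x) = C1 + C2*erfi(2^(1/4)*x/2)


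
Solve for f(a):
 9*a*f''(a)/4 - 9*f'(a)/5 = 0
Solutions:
 f(a) = C1 + C2*a^(9/5)


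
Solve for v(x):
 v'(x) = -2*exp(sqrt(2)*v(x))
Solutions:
 v(x) = sqrt(2)*(2*log(1/(C1 + 2*x)) - log(2))/4


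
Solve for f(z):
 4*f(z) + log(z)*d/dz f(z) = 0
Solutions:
 f(z) = C1*exp(-4*li(z))


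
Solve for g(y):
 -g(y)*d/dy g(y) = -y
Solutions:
 g(y) = -sqrt(C1 + y^2)
 g(y) = sqrt(C1 + y^2)


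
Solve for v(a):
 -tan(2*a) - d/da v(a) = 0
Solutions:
 v(a) = C1 + log(cos(2*a))/2


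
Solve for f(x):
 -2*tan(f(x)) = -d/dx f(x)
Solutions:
 f(x) = pi - asin(C1*exp(2*x))
 f(x) = asin(C1*exp(2*x))


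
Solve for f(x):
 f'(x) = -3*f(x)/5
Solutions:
 f(x) = C1*exp(-3*x/5)


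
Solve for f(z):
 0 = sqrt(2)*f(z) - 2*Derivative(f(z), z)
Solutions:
 f(z) = C1*exp(sqrt(2)*z/2)


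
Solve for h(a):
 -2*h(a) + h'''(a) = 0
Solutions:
 h(a) = C3*exp(2^(1/3)*a) + (C1*sin(2^(1/3)*sqrt(3)*a/2) + C2*cos(2^(1/3)*sqrt(3)*a/2))*exp(-2^(1/3)*a/2)


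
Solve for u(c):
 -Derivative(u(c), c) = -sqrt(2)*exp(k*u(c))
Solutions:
 u(c) = Piecewise((log(-1/(C1*k + sqrt(2)*c*k))/k, Ne(k, 0)), (nan, True))
 u(c) = Piecewise((C1 + sqrt(2)*c, Eq(k, 0)), (nan, True))


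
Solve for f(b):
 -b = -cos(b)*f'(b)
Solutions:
 f(b) = C1 + Integral(b/cos(b), b)


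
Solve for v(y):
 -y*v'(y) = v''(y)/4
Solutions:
 v(y) = C1 + C2*erf(sqrt(2)*y)


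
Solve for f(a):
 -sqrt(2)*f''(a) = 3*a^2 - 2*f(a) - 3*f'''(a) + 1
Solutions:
 f(a) = C1*exp(a*(2/(-2*sqrt(2)/27 + sqrt(-8 + (243 - 2*sqrt(2))^2)/27 + 9)^(1/3) + 6*sqrt(2) + 9*(-2*sqrt(2)/27 + sqrt(-8 + (243 - 2*sqrt(2))^2)/27 + 9)^(1/3))/54)*sin(sqrt(3)*a*(-9*(-2*sqrt(2)/27 + sqrt(-32/729 + (18 - 4*sqrt(2)/27)^2)/2 + 9)^(1/3) + 2/(-2*sqrt(2)/27 + sqrt(-32/729 + (18 - 4*sqrt(2)/27)^2)/2 + 9)^(1/3))/54) + C2*exp(a*(2/(-2*sqrt(2)/27 + sqrt(-8 + (243 - 2*sqrt(2))^2)/27 + 9)^(1/3) + 6*sqrt(2) + 9*(-2*sqrt(2)/27 + sqrt(-8 + (243 - 2*sqrt(2))^2)/27 + 9)^(1/3))/54)*cos(sqrt(3)*a*(-9*(-2*sqrt(2)/27 + sqrt(-32/729 + (18 - 4*sqrt(2)/27)^2)/2 + 9)^(1/3) + 2/(-2*sqrt(2)/27 + sqrt(-32/729 + (18 - 4*sqrt(2)/27)^2)/2 + 9)^(1/3))/54) + C3*exp(a*(-9*(-2*sqrt(2)/27 + sqrt(-8 + (243 - 2*sqrt(2))^2)/27 + 9)^(1/3) - 2/(-2*sqrt(2)/27 + sqrt(-8 + (243 - 2*sqrt(2))^2)/27 + 9)^(1/3) + 3*sqrt(2))/27) + 3*a^2/2 + 1/2 + 3*sqrt(2)/2
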